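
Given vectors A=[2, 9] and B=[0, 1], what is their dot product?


Dot product = sum of element-wise products
A[0]*B[0] = 2*0 = 0
A[1]*B[1] = 9*1 = 9
Sum = 0 + 9 = 9

9


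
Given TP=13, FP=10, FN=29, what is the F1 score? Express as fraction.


F1 = 2 * P * R / (P + R)
P = TP/(TP+FP) = 13/23 = 13/23
R = TP/(TP+FN) = 13/42 = 13/42
2 * P * R = 2 * 13/23 * 13/42 = 169/483
P + R = 13/23 + 13/42 = 845/966
F1 = 169/483 / 845/966 = 2/5

2/5


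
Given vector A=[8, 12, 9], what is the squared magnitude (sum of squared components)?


|A|^2 = sum of squared components
A[0]^2 = 8^2 = 64
A[1]^2 = 12^2 = 144
A[2]^2 = 9^2 = 81
Sum = 64 + 144 + 81 = 289

289


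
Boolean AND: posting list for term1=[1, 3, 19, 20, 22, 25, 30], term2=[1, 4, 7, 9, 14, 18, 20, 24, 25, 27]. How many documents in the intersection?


Boolean AND: find intersection of posting lists
term1 docs: [1, 3, 19, 20, 22, 25, 30]
term2 docs: [1, 4, 7, 9, 14, 18, 20, 24, 25, 27]
Intersection: [1, 20, 25]
|intersection| = 3

3


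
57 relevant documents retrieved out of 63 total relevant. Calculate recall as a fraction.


Recall = retrieved_relevant / total_relevant
= 57 / 63
= 57 / (57 + 6)
= 19/21

19/21


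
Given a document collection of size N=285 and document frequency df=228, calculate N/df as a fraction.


IDF ratio = N / df
= 285 / 228
= 5/4

5/4


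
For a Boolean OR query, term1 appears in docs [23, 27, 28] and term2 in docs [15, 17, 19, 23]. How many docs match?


Boolean OR: find union of posting lists
term1 docs: [23, 27, 28]
term2 docs: [15, 17, 19, 23]
Union: [15, 17, 19, 23, 27, 28]
|union| = 6

6


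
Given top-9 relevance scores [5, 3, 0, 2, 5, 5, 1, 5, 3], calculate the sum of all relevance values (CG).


Cumulative Gain = sum of relevance scores
Position 1: rel=5, running sum=5
Position 2: rel=3, running sum=8
Position 3: rel=0, running sum=8
Position 4: rel=2, running sum=10
Position 5: rel=5, running sum=15
Position 6: rel=5, running sum=20
Position 7: rel=1, running sum=21
Position 8: rel=5, running sum=26
Position 9: rel=3, running sum=29
CG = 29

29


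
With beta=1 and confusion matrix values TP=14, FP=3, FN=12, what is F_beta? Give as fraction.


P = TP/(TP+FP) = 14/17 = 14/17
R = TP/(TP+FN) = 14/26 = 7/13
beta^2 = 1^2 = 1
(1 + beta^2) = 2
Numerator = (1+beta^2)*P*R = 196/221
Denominator = beta^2*P + R = 14/17 + 7/13 = 301/221
F_beta = 28/43

28/43


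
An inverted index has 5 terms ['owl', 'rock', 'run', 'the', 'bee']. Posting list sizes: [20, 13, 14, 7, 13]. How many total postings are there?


Summing posting list sizes:
'owl': 20 postings
'rock': 13 postings
'run': 14 postings
'the': 7 postings
'bee': 13 postings
Total = 20 + 13 + 14 + 7 + 13 = 67

67


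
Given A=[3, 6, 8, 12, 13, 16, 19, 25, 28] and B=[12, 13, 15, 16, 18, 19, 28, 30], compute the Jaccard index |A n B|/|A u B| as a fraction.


A intersect B = [12, 13, 16, 19, 28]
|A intersect B| = 5
A union B = [3, 6, 8, 12, 13, 15, 16, 18, 19, 25, 28, 30]
|A union B| = 12
Jaccard = 5/12 = 5/12

5/12


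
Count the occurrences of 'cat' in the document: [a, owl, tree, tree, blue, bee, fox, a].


Document has 8 words
Scanning for 'cat':
Term not found in document
Count = 0

0


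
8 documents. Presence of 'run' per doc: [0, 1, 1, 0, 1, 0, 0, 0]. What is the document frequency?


Checking each document for 'run':
Doc 1: absent
Doc 2: present
Doc 3: present
Doc 4: absent
Doc 5: present
Doc 6: absent
Doc 7: absent
Doc 8: absent
df = sum of presences = 0 + 1 + 1 + 0 + 1 + 0 + 0 + 0 = 3

3


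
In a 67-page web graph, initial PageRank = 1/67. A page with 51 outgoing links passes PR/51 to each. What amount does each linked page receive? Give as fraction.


Initial PR = 1/67 = 1/67
Outlinks = 51
Contribution per link = PR / outlinks
= 1/67 / 51
= 1/3417

1/3417


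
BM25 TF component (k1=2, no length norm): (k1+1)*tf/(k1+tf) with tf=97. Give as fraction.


BM25 TF component = (k1+1)*tf / (k1+tf)
k1 = 2, tf = 97
Numerator = (2+1)*97 = 291
Denominator = 2 + 97 = 99
= 291/99 = 97/33

97/33


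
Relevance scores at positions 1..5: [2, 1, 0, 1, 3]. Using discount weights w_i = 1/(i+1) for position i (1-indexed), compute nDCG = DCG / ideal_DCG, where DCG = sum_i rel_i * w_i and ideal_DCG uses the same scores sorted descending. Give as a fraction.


Position discount weights w_i = 1/(i+1) for i=1..5:
Weights = [1/2, 1/3, 1/4, 1/5, 1/6]
Actual relevance: [2, 1, 0, 1, 3]
DCG = 2/2 + 1/3 + 0/4 + 1/5 + 3/6 = 61/30
Ideal relevance (sorted desc): [3, 2, 1, 1, 0]
Ideal DCG = 3/2 + 2/3 + 1/4 + 1/5 + 0/6 = 157/60
nDCG = DCG / ideal_DCG = 61/30 / 157/60 = 122/157

122/157


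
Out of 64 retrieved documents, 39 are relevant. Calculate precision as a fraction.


Precision = relevant_retrieved / total_retrieved
= 39 / 64
= 39 / (39 + 25)
= 39/64

39/64


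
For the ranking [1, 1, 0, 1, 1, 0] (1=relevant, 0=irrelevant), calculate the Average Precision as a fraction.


Computing P@k for each relevant position:
Position 1: relevant, P@1 = 1/1 = 1
Position 2: relevant, P@2 = 2/2 = 1
Position 3: not relevant
Position 4: relevant, P@4 = 3/4 = 3/4
Position 5: relevant, P@5 = 4/5 = 4/5
Position 6: not relevant
Sum of P@k = 1 + 1 + 3/4 + 4/5 = 71/20
AP = 71/20 / 4 = 71/80

71/80


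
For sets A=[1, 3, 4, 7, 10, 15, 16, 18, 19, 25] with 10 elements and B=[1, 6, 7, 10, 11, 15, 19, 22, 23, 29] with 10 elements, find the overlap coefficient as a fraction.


A intersect B = [1, 7, 10, 15, 19]
|A intersect B| = 5
min(|A|, |B|) = min(10, 10) = 10
Overlap = 5 / 10 = 1/2

1/2


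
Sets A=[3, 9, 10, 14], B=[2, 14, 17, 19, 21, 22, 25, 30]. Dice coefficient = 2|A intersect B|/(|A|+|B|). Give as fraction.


A intersect B = [14]
|A intersect B| = 1
|A| = 4, |B| = 8
Dice = 2*1 / (4+8)
= 2 / 12 = 1/6

1/6


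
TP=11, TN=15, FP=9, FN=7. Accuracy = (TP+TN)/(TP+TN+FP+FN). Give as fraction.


Accuracy = (TP + TN) / (TP + TN + FP + FN)
TP + TN = 11 + 15 = 26
Total = 11 + 15 + 9 + 7 = 42
Accuracy = 26 / 42 = 13/21

13/21


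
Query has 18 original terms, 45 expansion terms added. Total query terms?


Original terms: 18
Expansion terms: 45
Total = 18 + 45 = 63

63


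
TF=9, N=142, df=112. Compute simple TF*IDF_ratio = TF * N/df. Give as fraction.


TF * (N/df)
= 9 * (142/112)
= 9 * 71/56
= 639/56

639/56


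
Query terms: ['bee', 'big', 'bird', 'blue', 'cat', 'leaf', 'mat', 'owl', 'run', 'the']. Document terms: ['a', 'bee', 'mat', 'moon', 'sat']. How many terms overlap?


Query terms: ['bee', 'big', 'bird', 'blue', 'cat', 'leaf', 'mat', 'owl', 'run', 'the']
Document terms: ['a', 'bee', 'mat', 'moon', 'sat']
Common terms: ['bee', 'mat']
Overlap count = 2

2


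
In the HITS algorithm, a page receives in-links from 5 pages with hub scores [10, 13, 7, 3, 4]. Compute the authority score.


Authority = sum of hub scores of in-linkers
In-link 1: hub score = 10
In-link 2: hub score = 13
In-link 3: hub score = 7
In-link 4: hub score = 3
In-link 5: hub score = 4
Authority = 10 + 13 + 7 + 3 + 4 = 37

37


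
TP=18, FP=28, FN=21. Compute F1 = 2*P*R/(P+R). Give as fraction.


F1 = 2 * P * R / (P + R)
P = TP/(TP+FP) = 18/46 = 9/23
R = TP/(TP+FN) = 18/39 = 6/13
2 * P * R = 2 * 9/23 * 6/13 = 108/299
P + R = 9/23 + 6/13 = 255/299
F1 = 108/299 / 255/299 = 36/85

36/85


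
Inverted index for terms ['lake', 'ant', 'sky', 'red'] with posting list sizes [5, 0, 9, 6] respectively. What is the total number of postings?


Summing posting list sizes:
'lake': 5 postings
'ant': 0 postings
'sky': 9 postings
'red': 6 postings
Total = 5 + 0 + 9 + 6 = 20

20


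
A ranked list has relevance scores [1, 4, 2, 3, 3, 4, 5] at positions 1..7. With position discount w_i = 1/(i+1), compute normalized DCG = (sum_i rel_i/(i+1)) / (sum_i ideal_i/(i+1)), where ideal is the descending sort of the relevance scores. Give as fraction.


Position discount weights w_i = 1/(i+1) for i=1..7:
Weights = [1/2, 1/3, 1/4, 1/5, 1/6, 1/7, 1/8]
Actual relevance: [1, 4, 2, 3, 3, 4, 5]
DCG = 1/2 + 4/3 + 2/4 + 3/5 + 3/6 + 4/7 + 5/8 = 3889/840
Ideal relevance (sorted desc): [5, 4, 4, 3, 3, 2, 1]
Ideal DCG = 5/2 + 4/3 + 4/4 + 3/5 + 3/6 + 2/7 + 1/8 = 5329/840
nDCG = DCG / ideal_DCG = 3889/840 / 5329/840 = 3889/5329

3889/5329


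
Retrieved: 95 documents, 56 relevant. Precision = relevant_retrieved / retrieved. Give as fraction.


Precision = relevant_retrieved / total_retrieved
= 56 / 95
= 56 / (56 + 39)
= 56/95

56/95


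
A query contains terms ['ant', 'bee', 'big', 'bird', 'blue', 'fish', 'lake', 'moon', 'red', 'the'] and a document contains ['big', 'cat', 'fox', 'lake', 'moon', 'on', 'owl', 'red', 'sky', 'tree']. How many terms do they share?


Query terms: ['ant', 'bee', 'big', 'bird', 'blue', 'fish', 'lake', 'moon', 'red', 'the']
Document terms: ['big', 'cat', 'fox', 'lake', 'moon', 'on', 'owl', 'red', 'sky', 'tree']
Common terms: ['big', 'lake', 'moon', 'red']
Overlap count = 4

4


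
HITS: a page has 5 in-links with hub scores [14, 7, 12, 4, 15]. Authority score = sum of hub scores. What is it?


Authority = sum of hub scores of in-linkers
In-link 1: hub score = 14
In-link 2: hub score = 7
In-link 3: hub score = 12
In-link 4: hub score = 4
In-link 5: hub score = 15
Authority = 14 + 7 + 12 + 4 + 15 = 52

52


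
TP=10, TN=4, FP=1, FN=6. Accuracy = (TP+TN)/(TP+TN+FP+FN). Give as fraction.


Accuracy = (TP + TN) / (TP + TN + FP + FN)
TP + TN = 10 + 4 = 14
Total = 10 + 4 + 1 + 6 = 21
Accuracy = 14 / 21 = 2/3

2/3


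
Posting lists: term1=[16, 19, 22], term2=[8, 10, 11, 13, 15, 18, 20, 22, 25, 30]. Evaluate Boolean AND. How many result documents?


Boolean AND: find intersection of posting lists
term1 docs: [16, 19, 22]
term2 docs: [8, 10, 11, 13, 15, 18, 20, 22, 25, 30]
Intersection: [22]
|intersection| = 1

1


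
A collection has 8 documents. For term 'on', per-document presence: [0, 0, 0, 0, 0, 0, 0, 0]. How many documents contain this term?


Checking each document for 'on':
Doc 1: absent
Doc 2: absent
Doc 3: absent
Doc 4: absent
Doc 5: absent
Doc 6: absent
Doc 7: absent
Doc 8: absent
df = sum of presences = 0 + 0 + 0 + 0 + 0 + 0 + 0 + 0 = 0

0


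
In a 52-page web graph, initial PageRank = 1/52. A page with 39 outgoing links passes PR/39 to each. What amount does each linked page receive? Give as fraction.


Initial PR = 1/52 = 1/52
Outlinks = 39
Contribution per link = PR / outlinks
= 1/52 / 39
= 1/2028

1/2028


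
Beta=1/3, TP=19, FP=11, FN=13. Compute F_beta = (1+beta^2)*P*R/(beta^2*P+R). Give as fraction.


P = TP/(TP+FP) = 19/30 = 19/30
R = TP/(TP+FN) = 19/32 = 19/32
beta^2 = 1/3^2 = 1/9
(1 + beta^2) = 10/9
Numerator = (1+beta^2)*P*R = 361/864
Denominator = beta^2*P + R = 19/270 + 19/32 = 2869/4320
F_beta = 95/151

95/151


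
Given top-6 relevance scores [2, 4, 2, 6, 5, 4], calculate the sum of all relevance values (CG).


Cumulative Gain = sum of relevance scores
Position 1: rel=2, running sum=2
Position 2: rel=4, running sum=6
Position 3: rel=2, running sum=8
Position 4: rel=6, running sum=14
Position 5: rel=5, running sum=19
Position 6: rel=4, running sum=23
CG = 23

23


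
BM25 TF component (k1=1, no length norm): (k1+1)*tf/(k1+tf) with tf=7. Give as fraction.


BM25 TF component = (k1+1)*tf / (k1+tf)
k1 = 1, tf = 7
Numerator = (1+1)*7 = 14
Denominator = 1 + 7 = 8
= 14/8 = 7/4

7/4


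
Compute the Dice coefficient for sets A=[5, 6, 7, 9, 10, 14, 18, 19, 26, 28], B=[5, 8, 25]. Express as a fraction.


A intersect B = [5]
|A intersect B| = 1
|A| = 10, |B| = 3
Dice = 2*1 / (10+3)
= 2 / 13 = 2/13

2/13


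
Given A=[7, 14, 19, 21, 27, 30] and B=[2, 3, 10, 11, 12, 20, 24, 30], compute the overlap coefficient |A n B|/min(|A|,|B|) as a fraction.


A intersect B = [30]
|A intersect B| = 1
min(|A|, |B|) = min(6, 8) = 6
Overlap = 1 / 6 = 1/6

1/6


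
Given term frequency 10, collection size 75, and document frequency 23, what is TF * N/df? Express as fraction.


TF * (N/df)
= 10 * (75/23)
= 10 * 75/23
= 750/23

750/23


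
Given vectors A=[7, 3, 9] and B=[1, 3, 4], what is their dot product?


Dot product = sum of element-wise products
A[0]*B[0] = 7*1 = 7
A[1]*B[1] = 3*3 = 9
A[2]*B[2] = 9*4 = 36
Sum = 7 + 9 + 36 = 52

52


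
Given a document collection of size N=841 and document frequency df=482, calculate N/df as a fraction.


IDF ratio = N / df
= 841 / 482
= 841/482

841/482


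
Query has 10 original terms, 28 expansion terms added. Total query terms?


Original terms: 10
Expansion terms: 28
Total = 10 + 28 = 38

38


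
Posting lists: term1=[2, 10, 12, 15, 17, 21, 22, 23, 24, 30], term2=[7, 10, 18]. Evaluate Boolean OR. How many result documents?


Boolean OR: find union of posting lists
term1 docs: [2, 10, 12, 15, 17, 21, 22, 23, 24, 30]
term2 docs: [7, 10, 18]
Union: [2, 7, 10, 12, 15, 17, 18, 21, 22, 23, 24, 30]
|union| = 12

12


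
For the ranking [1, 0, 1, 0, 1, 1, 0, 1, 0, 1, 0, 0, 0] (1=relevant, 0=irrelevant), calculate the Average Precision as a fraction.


Computing P@k for each relevant position:
Position 1: relevant, P@1 = 1/1 = 1
Position 2: not relevant
Position 3: relevant, P@3 = 2/3 = 2/3
Position 4: not relevant
Position 5: relevant, P@5 = 3/5 = 3/5
Position 6: relevant, P@6 = 4/6 = 2/3
Position 7: not relevant
Position 8: relevant, P@8 = 5/8 = 5/8
Position 9: not relevant
Position 10: relevant, P@10 = 6/10 = 3/5
Position 11: not relevant
Position 12: not relevant
Position 13: not relevant
Sum of P@k = 1 + 2/3 + 3/5 + 2/3 + 5/8 + 3/5 = 499/120
AP = 499/120 / 6 = 499/720

499/720


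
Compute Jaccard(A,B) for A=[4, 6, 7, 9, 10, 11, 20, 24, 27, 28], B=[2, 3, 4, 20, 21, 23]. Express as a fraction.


A intersect B = [4, 20]
|A intersect B| = 2
A union B = [2, 3, 4, 6, 7, 9, 10, 11, 20, 21, 23, 24, 27, 28]
|A union B| = 14
Jaccard = 2/14 = 1/7

1/7


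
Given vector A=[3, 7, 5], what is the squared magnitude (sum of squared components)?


|A|^2 = sum of squared components
A[0]^2 = 3^2 = 9
A[1]^2 = 7^2 = 49
A[2]^2 = 5^2 = 25
Sum = 9 + 49 + 25 = 83

83


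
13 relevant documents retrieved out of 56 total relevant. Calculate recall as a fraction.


Recall = retrieved_relevant / total_relevant
= 13 / 56
= 13 / (13 + 43)
= 13/56

13/56


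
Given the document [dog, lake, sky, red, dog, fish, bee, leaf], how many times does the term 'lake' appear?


Document has 8 words
Scanning for 'lake':
Found at positions: [1]
Count = 1

1


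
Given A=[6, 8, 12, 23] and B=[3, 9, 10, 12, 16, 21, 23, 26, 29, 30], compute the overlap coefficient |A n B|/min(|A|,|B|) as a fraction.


A intersect B = [12, 23]
|A intersect B| = 2
min(|A|, |B|) = min(4, 10) = 4
Overlap = 2 / 4 = 1/2

1/2


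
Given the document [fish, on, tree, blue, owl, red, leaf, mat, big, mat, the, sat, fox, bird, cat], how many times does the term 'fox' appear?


Document has 15 words
Scanning for 'fox':
Found at positions: [12]
Count = 1

1


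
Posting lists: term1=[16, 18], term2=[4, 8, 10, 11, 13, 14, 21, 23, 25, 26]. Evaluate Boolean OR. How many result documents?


Boolean OR: find union of posting lists
term1 docs: [16, 18]
term2 docs: [4, 8, 10, 11, 13, 14, 21, 23, 25, 26]
Union: [4, 8, 10, 11, 13, 14, 16, 18, 21, 23, 25, 26]
|union| = 12

12


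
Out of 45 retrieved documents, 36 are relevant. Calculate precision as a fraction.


Precision = relevant_retrieved / total_retrieved
= 36 / 45
= 36 / (36 + 9)
= 4/5

4/5


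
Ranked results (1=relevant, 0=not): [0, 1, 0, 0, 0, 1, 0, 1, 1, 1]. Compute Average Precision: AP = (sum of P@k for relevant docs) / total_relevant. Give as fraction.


Computing P@k for each relevant position:
Position 1: not relevant
Position 2: relevant, P@2 = 1/2 = 1/2
Position 3: not relevant
Position 4: not relevant
Position 5: not relevant
Position 6: relevant, P@6 = 2/6 = 1/3
Position 7: not relevant
Position 8: relevant, P@8 = 3/8 = 3/8
Position 9: relevant, P@9 = 4/9 = 4/9
Position 10: relevant, P@10 = 5/10 = 1/2
Sum of P@k = 1/2 + 1/3 + 3/8 + 4/9 + 1/2 = 155/72
AP = 155/72 / 5 = 31/72

31/72


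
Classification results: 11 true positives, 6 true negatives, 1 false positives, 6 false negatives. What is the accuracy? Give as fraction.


Accuracy = (TP + TN) / (TP + TN + FP + FN)
TP + TN = 11 + 6 = 17
Total = 11 + 6 + 1 + 6 = 24
Accuracy = 17 / 24 = 17/24

17/24


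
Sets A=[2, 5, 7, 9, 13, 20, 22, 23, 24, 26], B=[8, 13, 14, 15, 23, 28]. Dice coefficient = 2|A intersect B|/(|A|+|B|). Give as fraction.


A intersect B = [13, 23]
|A intersect B| = 2
|A| = 10, |B| = 6
Dice = 2*2 / (10+6)
= 4 / 16 = 1/4

1/4


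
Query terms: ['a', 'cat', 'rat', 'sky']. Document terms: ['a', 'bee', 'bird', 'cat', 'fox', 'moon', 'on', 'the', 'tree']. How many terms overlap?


Query terms: ['a', 'cat', 'rat', 'sky']
Document terms: ['a', 'bee', 'bird', 'cat', 'fox', 'moon', 'on', 'the', 'tree']
Common terms: ['a', 'cat']
Overlap count = 2

2


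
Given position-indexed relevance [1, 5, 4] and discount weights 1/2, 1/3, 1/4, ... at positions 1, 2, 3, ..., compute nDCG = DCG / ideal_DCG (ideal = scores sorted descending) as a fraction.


Position discount weights w_i = 1/(i+1) for i=1..3:
Weights = [1/2, 1/3, 1/4]
Actual relevance: [1, 5, 4]
DCG = 1/2 + 5/3 + 4/4 = 19/6
Ideal relevance (sorted desc): [5, 4, 1]
Ideal DCG = 5/2 + 4/3 + 1/4 = 49/12
nDCG = DCG / ideal_DCG = 19/6 / 49/12 = 38/49

38/49


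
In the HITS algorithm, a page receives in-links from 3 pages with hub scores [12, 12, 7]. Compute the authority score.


Authority = sum of hub scores of in-linkers
In-link 1: hub score = 12
In-link 2: hub score = 12
In-link 3: hub score = 7
Authority = 12 + 12 + 7 = 31

31


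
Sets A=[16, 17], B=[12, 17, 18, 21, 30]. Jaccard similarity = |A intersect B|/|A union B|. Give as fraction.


A intersect B = [17]
|A intersect B| = 1
A union B = [12, 16, 17, 18, 21, 30]
|A union B| = 6
Jaccard = 1/6 = 1/6

1/6


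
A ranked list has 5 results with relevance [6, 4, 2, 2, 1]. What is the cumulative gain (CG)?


Cumulative Gain = sum of relevance scores
Position 1: rel=6, running sum=6
Position 2: rel=4, running sum=10
Position 3: rel=2, running sum=12
Position 4: rel=2, running sum=14
Position 5: rel=1, running sum=15
CG = 15

15


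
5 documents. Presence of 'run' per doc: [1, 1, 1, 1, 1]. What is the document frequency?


Checking each document for 'run':
Doc 1: present
Doc 2: present
Doc 3: present
Doc 4: present
Doc 5: present
df = sum of presences = 1 + 1 + 1 + 1 + 1 = 5

5


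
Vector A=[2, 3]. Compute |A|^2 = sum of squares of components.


|A|^2 = sum of squared components
A[0]^2 = 2^2 = 4
A[1]^2 = 3^2 = 9
Sum = 4 + 9 = 13

13


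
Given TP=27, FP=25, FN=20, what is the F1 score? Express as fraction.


F1 = 2 * P * R / (P + R)
P = TP/(TP+FP) = 27/52 = 27/52
R = TP/(TP+FN) = 27/47 = 27/47
2 * P * R = 2 * 27/52 * 27/47 = 729/1222
P + R = 27/52 + 27/47 = 2673/2444
F1 = 729/1222 / 2673/2444 = 6/11

6/11


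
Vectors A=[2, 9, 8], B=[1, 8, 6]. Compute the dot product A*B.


Dot product = sum of element-wise products
A[0]*B[0] = 2*1 = 2
A[1]*B[1] = 9*8 = 72
A[2]*B[2] = 8*6 = 48
Sum = 2 + 72 + 48 = 122

122


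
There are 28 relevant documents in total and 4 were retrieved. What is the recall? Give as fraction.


Recall = retrieved_relevant / total_relevant
= 4 / 28
= 4 / (4 + 24)
= 1/7

1/7


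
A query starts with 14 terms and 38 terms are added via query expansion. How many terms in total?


Original terms: 14
Expansion terms: 38
Total = 14 + 38 = 52

52


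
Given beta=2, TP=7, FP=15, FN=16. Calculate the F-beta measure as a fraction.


P = TP/(TP+FP) = 7/22 = 7/22
R = TP/(TP+FN) = 7/23 = 7/23
beta^2 = 2^2 = 4
(1 + beta^2) = 5
Numerator = (1+beta^2)*P*R = 245/506
Denominator = beta^2*P + R = 14/11 + 7/23 = 399/253
F_beta = 35/114

35/114


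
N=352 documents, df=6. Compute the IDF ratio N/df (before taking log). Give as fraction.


IDF ratio = N / df
= 352 / 6
= 176/3

176/3


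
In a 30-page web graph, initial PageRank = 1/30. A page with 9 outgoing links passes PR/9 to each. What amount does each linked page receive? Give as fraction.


Initial PR = 1/30 = 1/30
Outlinks = 9
Contribution per link = PR / outlinks
= 1/30 / 9
= 1/270

1/270


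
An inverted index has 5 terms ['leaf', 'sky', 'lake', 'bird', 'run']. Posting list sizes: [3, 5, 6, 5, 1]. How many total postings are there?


Summing posting list sizes:
'leaf': 3 postings
'sky': 5 postings
'lake': 6 postings
'bird': 5 postings
'run': 1 postings
Total = 3 + 5 + 6 + 5 + 1 = 20

20


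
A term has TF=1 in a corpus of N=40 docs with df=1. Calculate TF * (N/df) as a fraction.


TF * (N/df)
= 1 * (40/1)
= 1 * 40
= 40

40


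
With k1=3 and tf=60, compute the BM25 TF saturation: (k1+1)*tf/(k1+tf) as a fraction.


BM25 TF component = (k1+1)*tf / (k1+tf)
k1 = 3, tf = 60
Numerator = (3+1)*60 = 240
Denominator = 3 + 60 = 63
= 240/63 = 80/21

80/21


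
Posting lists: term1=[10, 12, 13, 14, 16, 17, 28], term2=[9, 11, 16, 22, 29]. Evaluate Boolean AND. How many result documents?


Boolean AND: find intersection of posting lists
term1 docs: [10, 12, 13, 14, 16, 17, 28]
term2 docs: [9, 11, 16, 22, 29]
Intersection: [16]
|intersection| = 1

1


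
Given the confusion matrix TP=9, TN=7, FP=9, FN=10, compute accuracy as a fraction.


Accuracy = (TP + TN) / (TP + TN + FP + FN)
TP + TN = 9 + 7 = 16
Total = 9 + 7 + 9 + 10 = 35
Accuracy = 16 / 35 = 16/35

16/35


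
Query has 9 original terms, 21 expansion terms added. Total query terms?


Original terms: 9
Expansion terms: 21
Total = 9 + 21 = 30

30


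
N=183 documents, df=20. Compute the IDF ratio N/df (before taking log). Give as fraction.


IDF ratio = N / df
= 183 / 20
= 183/20

183/20


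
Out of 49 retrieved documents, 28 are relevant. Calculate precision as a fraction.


Precision = relevant_retrieved / total_retrieved
= 28 / 49
= 28 / (28 + 21)
= 4/7

4/7


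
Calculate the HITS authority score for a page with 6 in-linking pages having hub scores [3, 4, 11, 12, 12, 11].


Authority = sum of hub scores of in-linkers
In-link 1: hub score = 3
In-link 2: hub score = 4
In-link 3: hub score = 11
In-link 4: hub score = 12
In-link 5: hub score = 12
In-link 6: hub score = 11
Authority = 3 + 4 + 11 + 12 + 12 + 11 = 53

53


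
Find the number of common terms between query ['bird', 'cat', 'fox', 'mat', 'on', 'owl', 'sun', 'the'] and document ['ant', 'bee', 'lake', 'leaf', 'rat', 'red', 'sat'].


Query terms: ['bird', 'cat', 'fox', 'mat', 'on', 'owl', 'sun', 'the']
Document terms: ['ant', 'bee', 'lake', 'leaf', 'rat', 'red', 'sat']
Common terms: []
Overlap count = 0

0


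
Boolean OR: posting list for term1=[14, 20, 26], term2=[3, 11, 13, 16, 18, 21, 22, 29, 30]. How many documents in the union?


Boolean OR: find union of posting lists
term1 docs: [14, 20, 26]
term2 docs: [3, 11, 13, 16, 18, 21, 22, 29, 30]
Union: [3, 11, 13, 14, 16, 18, 20, 21, 22, 26, 29, 30]
|union| = 12

12


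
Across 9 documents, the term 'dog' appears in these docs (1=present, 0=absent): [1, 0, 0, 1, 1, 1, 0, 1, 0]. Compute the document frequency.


Checking each document for 'dog':
Doc 1: present
Doc 2: absent
Doc 3: absent
Doc 4: present
Doc 5: present
Doc 6: present
Doc 7: absent
Doc 8: present
Doc 9: absent
df = sum of presences = 1 + 0 + 0 + 1 + 1 + 1 + 0 + 1 + 0 = 5

5


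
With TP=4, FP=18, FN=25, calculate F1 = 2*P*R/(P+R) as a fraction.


F1 = 2 * P * R / (P + R)
P = TP/(TP+FP) = 4/22 = 2/11
R = TP/(TP+FN) = 4/29 = 4/29
2 * P * R = 2 * 2/11 * 4/29 = 16/319
P + R = 2/11 + 4/29 = 102/319
F1 = 16/319 / 102/319 = 8/51

8/51


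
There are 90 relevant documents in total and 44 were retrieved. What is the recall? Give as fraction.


Recall = retrieved_relevant / total_relevant
= 44 / 90
= 44 / (44 + 46)
= 22/45

22/45


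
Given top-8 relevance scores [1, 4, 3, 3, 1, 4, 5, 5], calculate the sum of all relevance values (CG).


Cumulative Gain = sum of relevance scores
Position 1: rel=1, running sum=1
Position 2: rel=4, running sum=5
Position 3: rel=3, running sum=8
Position 4: rel=3, running sum=11
Position 5: rel=1, running sum=12
Position 6: rel=4, running sum=16
Position 7: rel=5, running sum=21
Position 8: rel=5, running sum=26
CG = 26

26


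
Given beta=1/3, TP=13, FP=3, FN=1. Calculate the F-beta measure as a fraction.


P = TP/(TP+FP) = 13/16 = 13/16
R = TP/(TP+FN) = 13/14 = 13/14
beta^2 = 1/3^2 = 1/9
(1 + beta^2) = 10/9
Numerator = (1+beta^2)*P*R = 845/1008
Denominator = beta^2*P + R = 13/144 + 13/14 = 1027/1008
F_beta = 65/79

65/79


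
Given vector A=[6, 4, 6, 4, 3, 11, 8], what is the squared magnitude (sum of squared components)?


|A|^2 = sum of squared components
A[0]^2 = 6^2 = 36
A[1]^2 = 4^2 = 16
A[2]^2 = 6^2 = 36
A[3]^2 = 4^2 = 16
A[4]^2 = 3^2 = 9
A[5]^2 = 11^2 = 121
A[6]^2 = 8^2 = 64
Sum = 36 + 16 + 36 + 16 + 9 + 121 + 64 = 298

298


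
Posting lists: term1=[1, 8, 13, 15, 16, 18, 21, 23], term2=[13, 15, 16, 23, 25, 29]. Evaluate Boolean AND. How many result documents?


Boolean AND: find intersection of posting lists
term1 docs: [1, 8, 13, 15, 16, 18, 21, 23]
term2 docs: [13, 15, 16, 23, 25, 29]
Intersection: [13, 15, 16, 23]
|intersection| = 4

4


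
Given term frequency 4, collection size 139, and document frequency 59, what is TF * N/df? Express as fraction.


TF * (N/df)
= 4 * (139/59)
= 4 * 139/59
= 556/59

556/59


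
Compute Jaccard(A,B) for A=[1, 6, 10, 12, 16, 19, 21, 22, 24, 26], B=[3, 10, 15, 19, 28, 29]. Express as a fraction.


A intersect B = [10, 19]
|A intersect B| = 2
A union B = [1, 3, 6, 10, 12, 15, 16, 19, 21, 22, 24, 26, 28, 29]
|A union B| = 14
Jaccard = 2/14 = 1/7

1/7


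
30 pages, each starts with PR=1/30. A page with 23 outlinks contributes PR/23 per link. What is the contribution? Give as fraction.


Initial PR = 1/30 = 1/30
Outlinks = 23
Contribution per link = PR / outlinks
= 1/30 / 23
= 1/690

1/690


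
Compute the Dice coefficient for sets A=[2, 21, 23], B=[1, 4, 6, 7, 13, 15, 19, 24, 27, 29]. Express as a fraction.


A intersect B = []
|A intersect B| = 0
|A| = 3, |B| = 10
Dice = 2*0 / (3+10)
= 0 / 13 = 0

0


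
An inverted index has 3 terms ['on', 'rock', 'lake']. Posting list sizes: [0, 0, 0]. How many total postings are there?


Summing posting list sizes:
'on': 0 postings
'rock': 0 postings
'lake': 0 postings
Total = 0 + 0 + 0 = 0

0


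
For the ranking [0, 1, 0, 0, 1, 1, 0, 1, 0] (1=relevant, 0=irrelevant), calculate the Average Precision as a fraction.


Computing P@k for each relevant position:
Position 1: not relevant
Position 2: relevant, P@2 = 1/2 = 1/2
Position 3: not relevant
Position 4: not relevant
Position 5: relevant, P@5 = 2/5 = 2/5
Position 6: relevant, P@6 = 3/6 = 1/2
Position 7: not relevant
Position 8: relevant, P@8 = 4/8 = 1/2
Position 9: not relevant
Sum of P@k = 1/2 + 2/5 + 1/2 + 1/2 = 19/10
AP = 19/10 / 4 = 19/40

19/40


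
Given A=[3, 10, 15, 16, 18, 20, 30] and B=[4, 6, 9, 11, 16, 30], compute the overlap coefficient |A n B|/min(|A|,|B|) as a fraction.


A intersect B = [16, 30]
|A intersect B| = 2
min(|A|, |B|) = min(7, 6) = 6
Overlap = 2 / 6 = 1/3

1/3


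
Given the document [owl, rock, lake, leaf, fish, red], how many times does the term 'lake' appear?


Document has 6 words
Scanning for 'lake':
Found at positions: [2]
Count = 1

1


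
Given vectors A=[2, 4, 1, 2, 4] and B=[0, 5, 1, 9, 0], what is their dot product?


Dot product = sum of element-wise products
A[0]*B[0] = 2*0 = 0
A[1]*B[1] = 4*5 = 20
A[2]*B[2] = 1*1 = 1
A[3]*B[3] = 2*9 = 18
A[4]*B[4] = 4*0 = 0
Sum = 0 + 20 + 1 + 18 + 0 = 39

39


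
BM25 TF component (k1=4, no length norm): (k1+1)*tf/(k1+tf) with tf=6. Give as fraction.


BM25 TF component = (k1+1)*tf / (k1+tf)
k1 = 4, tf = 6
Numerator = (4+1)*6 = 30
Denominator = 4 + 6 = 10
= 30/10 = 3

3


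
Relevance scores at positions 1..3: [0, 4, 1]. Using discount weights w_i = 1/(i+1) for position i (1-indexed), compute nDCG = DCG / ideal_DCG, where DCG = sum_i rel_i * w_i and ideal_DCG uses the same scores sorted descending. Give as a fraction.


Position discount weights w_i = 1/(i+1) for i=1..3:
Weights = [1/2, 1/3, 1/4]
Actual relevance: [0, 4, 1]
DCG = 0/2 + 4/3 + 1/4 = 19/12
Ideal relevance (sorted desc): [4, 1, 0]
Ideal DCG = 4/2 + 1/3 + 0/4 = 7/3
nDCG = DCG / ideal_DCG = 19/12 / 7/3 = 19/28

19/28


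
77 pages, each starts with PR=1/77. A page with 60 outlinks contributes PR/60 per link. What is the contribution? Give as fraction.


Initial PR = 1/77 = 1/77
Outlinks = 60
Contribution per link = PR / outlinks
= 1/77 / 60
= 1/4620

1/4620


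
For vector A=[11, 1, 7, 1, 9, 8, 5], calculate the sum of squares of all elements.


|A|^2 = sum of squared components
A[0]^2 = 11^2 = 121
A[1]^2 = 1^2 = 1
A[2]^2 = 7^2 = 49
A[3]^2 = 1^2 = 1
A[4]^2 = 9^2 = 81
A[5]^2 = 8^2 = 64
A[6]^2 = 5^2 = 25
Sum = 121 + 1 + 49 + 1 + 81 + 64 + 25 = 342

342


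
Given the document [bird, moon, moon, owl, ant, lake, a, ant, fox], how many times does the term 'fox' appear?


Document has 9 words
Scanning for 'fox':
Found at positions: [8]
Count = 1

1


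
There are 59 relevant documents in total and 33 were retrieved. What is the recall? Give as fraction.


Recall = retrieved_relevant / total_relevant
= 33 / 59
= 33 / (33 + 26)
= 33/59

33/59


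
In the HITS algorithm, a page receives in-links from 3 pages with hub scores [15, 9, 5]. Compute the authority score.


Authority = sum of hub scores of in-linkers
In-link 1: hub score = 15
In-link 2: hub score = 9
In-link 3: hub score = 5
Authority = 15 + 9 + 5 = 29

29


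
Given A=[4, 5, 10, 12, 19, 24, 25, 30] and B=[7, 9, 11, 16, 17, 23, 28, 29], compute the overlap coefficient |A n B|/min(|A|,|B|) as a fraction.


A intersect B = []
|A intersect B| = 0
min(|A|, |B|) = min(8, 8) = 8
Overlap = 0 / 8 = 0

0


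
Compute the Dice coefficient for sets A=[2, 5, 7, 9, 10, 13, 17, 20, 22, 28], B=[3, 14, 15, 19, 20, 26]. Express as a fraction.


A intersect B = [20]
|A intersect B| = 1
|A| = 10, |B| = 6
Dice = 2*1 / (10+6)
= 2 / 16 = 1/8

1/8


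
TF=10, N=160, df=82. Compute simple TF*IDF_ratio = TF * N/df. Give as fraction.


TF * (N/df)
= 10 * (160/82)
= 10 * 80/41
= 800/41

800/41


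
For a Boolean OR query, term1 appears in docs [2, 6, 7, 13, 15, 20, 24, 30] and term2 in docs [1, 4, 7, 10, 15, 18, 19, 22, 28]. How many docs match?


Boolean OR: find union of posting lists
term1 docs: [2, 6, 7, 13, 15, 20, 24, 30]
term2 docs: [1, 4, 7, 10, 15, 18, 19, 22, 28]
Union: [1, 2, 4, 6, 7, 10, 13, 15, 18, 19, 20, 22, 24, 28, 30]
|union| = 15

15


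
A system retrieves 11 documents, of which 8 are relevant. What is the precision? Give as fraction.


Precision = relevant_retrieved / total_retrieved
= 8 / 11
= 8 / (8 + 3)
= 8/11

8/11


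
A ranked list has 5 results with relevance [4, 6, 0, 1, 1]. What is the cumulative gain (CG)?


Cumulative Gain = sum of relevance scores
Position 1: rel=4, running sum=4
Position 2: rel=6, running sum=10
Position 3: rel=0, running sum=10
Position 4: rel=1, running sum=11
Position 5: rel=1, running sum=12
CG = 12

12


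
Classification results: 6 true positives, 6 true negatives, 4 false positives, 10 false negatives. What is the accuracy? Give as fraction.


Accuracy = (TP + TN) / (TP + TN + FP + FN)
TP + TN = 6 + 6 = 12
Total = 6 + 6 + 4 + 10 = 26
Accuracy = 12 / 26 = 6/13

6/13


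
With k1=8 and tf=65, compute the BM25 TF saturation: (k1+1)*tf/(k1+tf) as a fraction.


BM25 TF component = (k1+1)*tf / (k1+tf)
k1 = 8, tf = 65
Numerator = (8+1)*65 = 585
Denominator = 8 + 65 = 73
= 585/73 = 585/73

585/73


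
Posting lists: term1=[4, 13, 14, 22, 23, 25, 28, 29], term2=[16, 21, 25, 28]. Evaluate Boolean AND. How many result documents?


Boolean AND: find intersection of posting lists
term1 docs: [4, 13, 14, 22, 23, 25, 28, 29]
term2 docs: [16, 21, 25, 28]
Intersection: [25, 28]
|intersection| = 2

2


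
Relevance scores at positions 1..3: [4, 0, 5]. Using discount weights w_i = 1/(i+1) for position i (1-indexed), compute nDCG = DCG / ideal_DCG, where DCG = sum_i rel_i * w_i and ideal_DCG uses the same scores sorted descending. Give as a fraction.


Position discount weights w_i = 1/(i+1) for i=1..3:
Weights = [1/2, 1/3, 1/4]
Actual relevance: [4, 0, 5]
DCG = 4/2 + 0/3 + 5/4 = 13/4
Ideal relevance (sorted desc): [5, 4, 0]
Ideal DCG = 5/2 + 4/3 + 0/4 = 23/6
nDCG = DCG / ideal_DCG = 13/4 / 23/6 = 39/46

39/46


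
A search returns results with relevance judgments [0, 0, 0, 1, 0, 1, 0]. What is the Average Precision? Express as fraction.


Computing P@k for each relevant position:
Position 1: not relevant
Position 2: not relevant
Position 3: not relevant
Position 4: relevant, P@4 = 1/4 = 1/4
Position 5: not relevant
Position 6: relevant, P@6 = 2/6 = 1/3
Position 7: not relevant
Sum of P@k = 1/4 + 1/3 = 7/12
AP = 7/12 / 2 = 7/24

7/24


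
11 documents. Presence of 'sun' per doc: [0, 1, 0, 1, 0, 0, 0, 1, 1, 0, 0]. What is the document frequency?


Checking each document for 'sun':
Doc 1: absent
Doc 2: present
Doc 3: absent
Doc 4: present
Doc 5: absent
Doc 6: absent
Doc 7: absent
Doc 8: present
Doc 9: present
Doc 10: absent
Doc 11: absent
df = sum of presences = 0 + 1 + 0 + 1 + 0 + 0 + 0 + 1 + 1 + 0 + 0 = 4

4


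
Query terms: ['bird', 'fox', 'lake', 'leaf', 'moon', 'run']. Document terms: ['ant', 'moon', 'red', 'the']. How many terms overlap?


Query terms: ['bird', 'fox', 'lake', 'leaf', 'moon', 'run']
Document terms: ['ant', 'moon', 'red', 'the']
Common terms: ['moon']
Overlap count = 1

1


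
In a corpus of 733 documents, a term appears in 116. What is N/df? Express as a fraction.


IDF ratio = N / df
= 733 / 116
= 733/116

733/116


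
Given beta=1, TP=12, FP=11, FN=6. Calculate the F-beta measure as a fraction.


P = TP/(TP+FP) = 12/23 = 12/23
R = TP/(TP+FN) = 12/18 = 2/3
beta^2 = 1^2 = 1
(1 + beta^2) = 2
Numerator = (1+beta^2)*P*R = 16/23
Denominator = beta^2*P + R = 12/23 + 2/3 = 82/69
F_beta = 24/41

24/41


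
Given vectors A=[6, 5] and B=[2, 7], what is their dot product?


Dot product = sum of element-wise products
A[0]*B[0] = 6*2 = 12
A[1]*B[1] = 5*7 = 35
Sum = 12 + 35 = 47

47


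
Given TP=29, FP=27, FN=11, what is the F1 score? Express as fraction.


F1 = 2 * P * R / (P + R)
P = TP/(TP+FP) = 29/56 = 29/56
R = TP/(TP+FN) = 29/40 = 29/40
2 * P * R = 2 * 29/56 * 29/40 = 841/1120
P + R = 29/56 + 29/40 = 87/70
F1 = 841/1120 / 87/70 = 29/48

29/48


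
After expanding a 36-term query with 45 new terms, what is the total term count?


Original terms: 36
Expansion terms: 45
Total = 36 + 45 = 81

81


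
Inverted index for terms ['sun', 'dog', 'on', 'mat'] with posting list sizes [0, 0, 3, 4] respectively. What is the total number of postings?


Summing posting list sizes:
'sun': 0 postings
'dog': 0 postings
'on': 3 postings
'mat': 4 postings
Total = 0 + 0 + 3 + 4 = 7

7


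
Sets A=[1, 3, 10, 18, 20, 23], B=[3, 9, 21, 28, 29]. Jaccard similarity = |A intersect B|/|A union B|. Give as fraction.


A intersect B = [3]
|A intersect B| = 1
A union B = [1, 3, 9, 10, 18, 20, 21, 23, 28, 29]
|A union B| = 10
Jaccard = 1/10 = 1/10

1/10


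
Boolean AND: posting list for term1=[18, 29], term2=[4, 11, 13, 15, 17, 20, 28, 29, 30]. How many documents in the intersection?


Boolean AND: find intersection of posting lists
term1 docs: [18, 29]
term2 docs: [4, 11, 13, 15, 17, 20, 28, 29, 30]
Intersection: [29]
|intersection| = 1

1


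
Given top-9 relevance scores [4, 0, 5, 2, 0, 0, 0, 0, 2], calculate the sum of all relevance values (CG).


Cumulative Gain = sum of relevance scores
Position 1: rel=4, running sum=4
Position 2: rel=0, running sum=4
Position 3: rel=5, running sum=9
Position 4: rel=2, running sum=11
Position 5: rel=0, running sum=11
Position 6: rel=0, running sum=11
Position 7: rel=0, running sum=11
Position 8: rel=0, running sum=11
Position 9: rel=2, running sum=13
CG = 13

13


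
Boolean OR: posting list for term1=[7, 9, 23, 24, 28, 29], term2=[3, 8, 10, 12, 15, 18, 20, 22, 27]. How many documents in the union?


Boolean OR: find union of posting lists
term1 docs: [7, 9, 23, 24, 28, 29]
term2 docs: [3, 8, 10, 12, 15, 18, 20, 22, 27]
Union: [3, 7, 8, 9, 10, 12, 15, 18, 20, 22, 23, 24, 27, 28, 29]
|union| = 15

15


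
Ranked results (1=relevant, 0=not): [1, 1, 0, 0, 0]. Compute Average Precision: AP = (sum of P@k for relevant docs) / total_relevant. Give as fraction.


Computing P@k for each relevant position:
Position 1: relevant, P@1 = 1/1 = 1
Position 2: relevant, P@2 = 2/2 = 1
Position 3: not relevant
Position 4: not relevant
Position 5: not relevant
Sum of P@k = 1 + 1 = 2
AP = 2 / 2 = 1

1


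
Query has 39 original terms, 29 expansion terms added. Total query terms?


Original terms: 39
Expansion terms: 29
Total = 39 + 29 = 68

68


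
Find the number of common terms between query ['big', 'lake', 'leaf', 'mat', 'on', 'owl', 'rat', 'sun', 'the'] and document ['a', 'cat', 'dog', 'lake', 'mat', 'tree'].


Query terms: ['big', 'lake', 'leaf', 'mat', 'on', 'owl', 'rat', 'sun', 'the']
Document terms: ['a', 'cat', 'dog', 'lake', 'mat', 'tree']
Common terms: ['lake', 'mat']
Overlap count = 2

2


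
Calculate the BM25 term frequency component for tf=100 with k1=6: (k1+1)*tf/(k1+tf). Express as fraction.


BM25 TF component = (k1+1)*tf / (k1+tf)
k1 = 6, tf = 100
Numerator = (6+1)*100 = 700
Denominator = 6 + 100 = 106
= 700/106 = 350/53

350/53


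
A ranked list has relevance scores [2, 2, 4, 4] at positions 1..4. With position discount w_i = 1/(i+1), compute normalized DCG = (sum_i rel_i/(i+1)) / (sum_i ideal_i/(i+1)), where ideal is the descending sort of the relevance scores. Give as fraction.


Position discount weights w_i = 1/(i+1) for i=1..4:
Weights = [1/2, 1/3, 1/4, 1/5]
Actual relevance: [2, 2, 4, 4]
DCG = 2/2 + 2/3 + 4/4 + 4/5 = 52/15
Ideal relevance (sorted desc): [4, 4, 2, 2]
Ideal DCG = 4/2 + 4/3 + 2/4 + 2/5 = 127/30
nDCG = DCG / ideal_DCG = 52/15 / 127/30 = 104/127

104/127


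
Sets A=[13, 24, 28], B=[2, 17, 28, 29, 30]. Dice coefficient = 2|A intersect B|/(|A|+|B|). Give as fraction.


A intersect B = [28]
|A intersect B| = 1
|A| = 3, |B| = 5
Dice = 2*1 / (3+5)
= 2 / 8 = 1/4

1/4


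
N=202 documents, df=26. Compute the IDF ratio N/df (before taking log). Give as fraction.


IDF ratio = N / df
= 202 / 26
= 101/13

101/13


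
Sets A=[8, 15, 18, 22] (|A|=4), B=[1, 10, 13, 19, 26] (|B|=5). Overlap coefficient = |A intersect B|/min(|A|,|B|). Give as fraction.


A intersect B = []
|A intersect B| = 0
min(|A|, |B|) = min(4, 5) = 4
Overlap = 0 / 4 = 0

0


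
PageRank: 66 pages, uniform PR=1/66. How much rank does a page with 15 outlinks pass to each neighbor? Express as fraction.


Initial PR = 1/66 = 1/66
Outlinks = 15
Contribution per link = PR / outlinks
= 1/66 / 15
= 1/990

1/990


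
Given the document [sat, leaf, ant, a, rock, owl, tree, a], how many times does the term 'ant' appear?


Document has 8 words
Scanning for 'ant':
Found at positions: [2]
Count = 1

1


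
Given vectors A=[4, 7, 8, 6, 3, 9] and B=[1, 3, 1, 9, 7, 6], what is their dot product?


Dot product = sum of element-wise products
A[0]*B[0] = 4*1 = 4
A[1]*B[1] = 7*3 = 21
A[2]*B[2] = 8*1 = 8
A[3]*B[3] = 6*9 = 54
A[4]*B[4] = 3*7 = 21
A[5]*B[5] = 9*6 = 54
Sum = 4 + 21 + 8 + 54 + 21 + 54 = 162

162


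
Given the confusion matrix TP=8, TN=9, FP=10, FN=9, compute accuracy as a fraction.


Accuracy = (TP + TN) / (TP + TN + FP + FN)
TP + TN = 8 + 9 = 17
Total = 8 + 9 + 10 + 9 = 36
Accuracy = 17 / 36 = 17/36

17/36


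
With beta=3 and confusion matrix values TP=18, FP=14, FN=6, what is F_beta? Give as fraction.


P = TP/(TP+FP) = 18/32 = 9/16
R = TP/(TP+FN) = 18/24 = 3/4
beta^2 = 3^2 = 9
(1 + beta^2) = 10
Numerator = (1+beta^2)*P*R = 135/32
Denominator = beta^2*P + R = 81/16 + 3/4 = 93/16
F_beta = 45/62

45/62
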